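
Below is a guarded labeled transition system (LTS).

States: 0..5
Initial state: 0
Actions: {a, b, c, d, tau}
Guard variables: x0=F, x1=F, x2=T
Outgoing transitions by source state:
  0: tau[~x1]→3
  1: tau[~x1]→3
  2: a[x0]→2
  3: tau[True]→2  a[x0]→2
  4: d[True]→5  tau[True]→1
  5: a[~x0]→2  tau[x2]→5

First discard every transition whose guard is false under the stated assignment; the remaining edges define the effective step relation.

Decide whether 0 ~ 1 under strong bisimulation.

Answer: BISIMILAR

Trace:
Refine partition for ~:
  round 0: {{0,1,2,3,4,5}}
  round 1: {{0,1,3},{2},{4},{5}}
  round 2: {{0,1},{2},{3},{4},{5}}
5 equivalence class(es) (converged in 3)
0∈{0,1}, 1∈{0,1}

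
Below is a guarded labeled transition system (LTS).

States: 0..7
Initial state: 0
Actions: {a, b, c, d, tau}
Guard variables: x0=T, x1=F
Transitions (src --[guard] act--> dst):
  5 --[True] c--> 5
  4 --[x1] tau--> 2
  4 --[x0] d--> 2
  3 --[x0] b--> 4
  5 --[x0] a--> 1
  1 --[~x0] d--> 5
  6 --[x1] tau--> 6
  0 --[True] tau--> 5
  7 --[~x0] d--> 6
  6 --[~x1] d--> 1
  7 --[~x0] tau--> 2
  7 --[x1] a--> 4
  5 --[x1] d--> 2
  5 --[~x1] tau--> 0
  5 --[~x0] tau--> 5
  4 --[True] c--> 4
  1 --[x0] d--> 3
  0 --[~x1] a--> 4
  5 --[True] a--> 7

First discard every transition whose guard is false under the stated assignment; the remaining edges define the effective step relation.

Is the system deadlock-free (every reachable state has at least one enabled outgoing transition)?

Answer: DEADLOCK at state 2

Analysis:
R = {0,1,2,3,4,5,7}
  0: a→4  tau→5  [deg 2]
  1: d→3  [deg 1]
  2: ∅  [STUCK]
  3: b→4  [deg 1]
  4: c→4  d→2  [deg 2]
  5: a→1  a→7  c→5  tau→0  [deg 4]
  7: ∅  [STUCK]
trace reaching 2: a·d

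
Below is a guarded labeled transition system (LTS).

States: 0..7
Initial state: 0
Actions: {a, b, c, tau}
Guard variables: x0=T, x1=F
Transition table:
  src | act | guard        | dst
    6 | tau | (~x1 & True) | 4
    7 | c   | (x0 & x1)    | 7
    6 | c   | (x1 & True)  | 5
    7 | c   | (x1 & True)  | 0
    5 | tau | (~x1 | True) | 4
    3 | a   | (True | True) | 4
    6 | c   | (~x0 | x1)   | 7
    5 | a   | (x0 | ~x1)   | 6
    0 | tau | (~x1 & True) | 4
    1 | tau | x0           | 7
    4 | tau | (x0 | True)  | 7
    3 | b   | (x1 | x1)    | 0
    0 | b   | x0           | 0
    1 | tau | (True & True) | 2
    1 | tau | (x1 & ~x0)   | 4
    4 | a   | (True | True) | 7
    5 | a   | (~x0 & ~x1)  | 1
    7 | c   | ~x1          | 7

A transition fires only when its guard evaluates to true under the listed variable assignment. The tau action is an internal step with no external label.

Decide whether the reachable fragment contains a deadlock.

Reach set: {0,4,7}
  0: b→0  tau→4  [2 exit(s)]
  4: a→7  tau→7  [2 exit(s)]
  7: c→7  [1 exit(s)]

Answer: DEADLOCK-FREE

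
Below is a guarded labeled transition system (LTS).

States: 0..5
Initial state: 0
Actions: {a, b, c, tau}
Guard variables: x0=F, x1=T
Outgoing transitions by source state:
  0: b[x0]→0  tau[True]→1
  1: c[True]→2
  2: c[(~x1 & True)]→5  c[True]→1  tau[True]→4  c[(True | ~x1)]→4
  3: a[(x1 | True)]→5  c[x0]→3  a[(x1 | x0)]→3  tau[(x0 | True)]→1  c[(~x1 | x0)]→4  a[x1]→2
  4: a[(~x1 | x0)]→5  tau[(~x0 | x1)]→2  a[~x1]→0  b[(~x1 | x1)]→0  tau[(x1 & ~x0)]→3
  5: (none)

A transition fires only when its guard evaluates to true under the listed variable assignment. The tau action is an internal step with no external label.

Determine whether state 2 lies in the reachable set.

Guard filter leaves 12 enabled edge(s).
Layer 0: {0}
Layer 1: {1}  cumulative {0,1}
Layer 2: {2}  cumulative {0,1,2}
Layer 3: {4}  cumulative {0,1,2,4}
Layer 4: {3}  cumulative {0,1,2,3,4}
Layer 5: {5}  cumulative {0,1,2,3,4,5}
Reachable = {0,1,2,3,4,5}
trace reaching 2: tau·c

Answer: REACHABLE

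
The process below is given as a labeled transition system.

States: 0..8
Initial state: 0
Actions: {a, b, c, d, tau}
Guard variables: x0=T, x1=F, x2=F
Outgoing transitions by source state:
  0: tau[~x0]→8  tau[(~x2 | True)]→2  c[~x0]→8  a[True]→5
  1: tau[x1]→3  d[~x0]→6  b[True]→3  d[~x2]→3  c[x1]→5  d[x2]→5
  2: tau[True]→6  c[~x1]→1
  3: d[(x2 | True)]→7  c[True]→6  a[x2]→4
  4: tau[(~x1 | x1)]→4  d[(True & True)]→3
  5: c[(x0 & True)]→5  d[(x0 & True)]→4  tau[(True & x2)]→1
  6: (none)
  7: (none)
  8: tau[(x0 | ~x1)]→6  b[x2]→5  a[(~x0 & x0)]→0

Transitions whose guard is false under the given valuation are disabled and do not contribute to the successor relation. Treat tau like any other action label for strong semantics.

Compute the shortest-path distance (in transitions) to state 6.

Answer: 2

Trace:
Layered search for 6:
  L0 = {0}
  L1 = {2,5}
  L2 = {1,4,6}
depth(6)=2, e.g. tau·tau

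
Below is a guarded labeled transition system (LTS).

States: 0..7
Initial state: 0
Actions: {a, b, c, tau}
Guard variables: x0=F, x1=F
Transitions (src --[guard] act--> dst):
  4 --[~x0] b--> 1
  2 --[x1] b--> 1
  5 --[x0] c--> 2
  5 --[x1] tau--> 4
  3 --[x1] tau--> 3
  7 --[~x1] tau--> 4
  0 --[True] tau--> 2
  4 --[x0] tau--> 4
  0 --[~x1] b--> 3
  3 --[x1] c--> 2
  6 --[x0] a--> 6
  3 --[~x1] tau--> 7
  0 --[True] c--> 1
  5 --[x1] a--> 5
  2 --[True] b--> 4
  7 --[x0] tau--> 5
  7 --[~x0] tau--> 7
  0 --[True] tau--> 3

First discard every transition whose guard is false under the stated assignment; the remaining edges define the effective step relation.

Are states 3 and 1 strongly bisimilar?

Bisimulation quotient by refinement:
  π0 = {{0,1,2,3,4,5,6,7}}
  π1 = {{0},{1,5,6},{2,4},{3,7}}
  π2 = {{0},{1,5,6},{2},{3},{4},{7}}
Fixed point at round 3; 6 class(es).
3∈{3}, 1∈{1,5,6}

Answer: NOT BISIMILAR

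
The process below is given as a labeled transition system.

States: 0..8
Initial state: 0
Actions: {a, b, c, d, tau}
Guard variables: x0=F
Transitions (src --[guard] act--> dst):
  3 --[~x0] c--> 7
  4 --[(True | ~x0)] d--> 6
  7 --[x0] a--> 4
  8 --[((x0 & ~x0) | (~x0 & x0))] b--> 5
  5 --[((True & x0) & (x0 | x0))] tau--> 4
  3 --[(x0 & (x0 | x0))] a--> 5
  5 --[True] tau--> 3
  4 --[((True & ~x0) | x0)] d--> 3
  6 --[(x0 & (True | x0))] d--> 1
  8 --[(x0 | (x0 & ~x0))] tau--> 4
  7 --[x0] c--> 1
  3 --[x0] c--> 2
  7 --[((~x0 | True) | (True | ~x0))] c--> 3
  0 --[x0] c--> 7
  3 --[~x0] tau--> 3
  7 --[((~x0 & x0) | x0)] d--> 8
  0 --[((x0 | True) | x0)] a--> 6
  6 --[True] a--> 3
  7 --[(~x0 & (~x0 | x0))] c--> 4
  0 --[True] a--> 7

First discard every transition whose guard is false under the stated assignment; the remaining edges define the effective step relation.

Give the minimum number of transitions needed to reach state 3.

Breadth-first toward 3:
  L0 = {0}
  L1 = {6,7}
  L2 = {3,4}
depth(3)=2, e.g. a·a

Answer: 2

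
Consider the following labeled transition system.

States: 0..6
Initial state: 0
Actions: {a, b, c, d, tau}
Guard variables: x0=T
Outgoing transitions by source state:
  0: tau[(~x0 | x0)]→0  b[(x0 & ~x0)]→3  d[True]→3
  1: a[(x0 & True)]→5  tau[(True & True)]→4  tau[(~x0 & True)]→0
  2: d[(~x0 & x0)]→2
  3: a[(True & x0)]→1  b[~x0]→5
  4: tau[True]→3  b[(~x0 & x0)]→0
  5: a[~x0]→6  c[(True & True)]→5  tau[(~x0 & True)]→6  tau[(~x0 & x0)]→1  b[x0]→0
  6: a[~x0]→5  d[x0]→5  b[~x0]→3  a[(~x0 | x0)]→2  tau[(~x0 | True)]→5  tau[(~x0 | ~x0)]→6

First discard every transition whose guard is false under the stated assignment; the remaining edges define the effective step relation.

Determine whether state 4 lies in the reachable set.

Answer: REACHABLE

Analysis:
11 transition(s) survive guard evaluation.
depth 0: {0}
depth 1: {3}  now seen {0,3}
depth 2: {1}  now seen {0,1,3}
depth 3: {4,5}  now seen {0,1,3,4,5}
Reach set: {0,1,3,4,5}
witness 4: d·a·tau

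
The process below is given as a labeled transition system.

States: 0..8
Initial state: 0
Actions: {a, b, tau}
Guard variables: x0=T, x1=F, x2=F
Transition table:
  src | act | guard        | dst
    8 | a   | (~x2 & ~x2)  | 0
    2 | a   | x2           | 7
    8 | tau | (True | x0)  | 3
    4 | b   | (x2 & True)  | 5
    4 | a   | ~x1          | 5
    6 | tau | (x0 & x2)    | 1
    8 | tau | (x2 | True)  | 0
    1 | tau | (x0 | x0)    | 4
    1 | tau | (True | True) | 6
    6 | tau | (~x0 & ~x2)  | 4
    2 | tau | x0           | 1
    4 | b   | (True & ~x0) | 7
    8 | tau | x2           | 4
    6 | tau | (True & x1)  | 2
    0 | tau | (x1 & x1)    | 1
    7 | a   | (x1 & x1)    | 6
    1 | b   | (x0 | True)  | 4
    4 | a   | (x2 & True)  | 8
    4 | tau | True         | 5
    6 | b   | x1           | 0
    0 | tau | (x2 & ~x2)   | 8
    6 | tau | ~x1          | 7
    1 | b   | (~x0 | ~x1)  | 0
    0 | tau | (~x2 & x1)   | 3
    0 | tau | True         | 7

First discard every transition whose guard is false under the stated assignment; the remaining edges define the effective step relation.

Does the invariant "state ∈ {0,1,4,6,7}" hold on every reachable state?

Safe = {0,1,4,6,7}
Reach set: {0,7}
  0: ✓
  7: ✓

Answer: INVARIANT HOLDS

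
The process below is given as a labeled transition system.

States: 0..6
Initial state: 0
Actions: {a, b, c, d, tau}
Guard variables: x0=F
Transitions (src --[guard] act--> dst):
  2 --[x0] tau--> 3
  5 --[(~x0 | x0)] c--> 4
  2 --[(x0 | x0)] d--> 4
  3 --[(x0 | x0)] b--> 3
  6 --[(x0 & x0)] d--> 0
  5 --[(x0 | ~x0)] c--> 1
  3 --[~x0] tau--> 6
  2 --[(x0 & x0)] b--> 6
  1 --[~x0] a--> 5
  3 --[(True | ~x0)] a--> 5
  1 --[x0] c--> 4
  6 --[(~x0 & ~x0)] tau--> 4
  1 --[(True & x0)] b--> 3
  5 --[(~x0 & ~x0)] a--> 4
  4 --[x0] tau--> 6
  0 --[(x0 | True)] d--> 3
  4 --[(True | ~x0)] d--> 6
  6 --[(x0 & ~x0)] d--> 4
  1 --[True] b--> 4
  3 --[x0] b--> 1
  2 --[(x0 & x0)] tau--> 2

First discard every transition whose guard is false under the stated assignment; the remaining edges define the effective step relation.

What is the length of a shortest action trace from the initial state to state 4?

Answer: 3

Trace:
Layered search for 4:
  Layer 0: {0}
  Layer 1: {3}
  Layer 2: {5,6}
  Layer 3: {1,4}
4 enters at depth 3; path d·a·a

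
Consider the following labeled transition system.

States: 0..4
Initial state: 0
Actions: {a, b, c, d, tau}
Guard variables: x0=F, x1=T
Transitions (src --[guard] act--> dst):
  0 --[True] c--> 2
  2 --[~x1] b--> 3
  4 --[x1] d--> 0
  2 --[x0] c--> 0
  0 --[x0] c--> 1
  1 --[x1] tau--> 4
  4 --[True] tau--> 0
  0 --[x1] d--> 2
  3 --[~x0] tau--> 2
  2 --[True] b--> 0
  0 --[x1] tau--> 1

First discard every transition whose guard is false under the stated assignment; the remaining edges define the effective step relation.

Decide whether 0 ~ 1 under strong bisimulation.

Answer: NOT BISIMILAR

Trace:
Refine partition for ~:
  P[0] = {{0,1,2,3,4}}
  P[1] = {{0},{1,3},{2},{4}}
  P[2] = {{0},{1},{2},{3},{4}}
5 equivalence class(es) (converged in 3)
class of 0: {0}; class of 1: {1}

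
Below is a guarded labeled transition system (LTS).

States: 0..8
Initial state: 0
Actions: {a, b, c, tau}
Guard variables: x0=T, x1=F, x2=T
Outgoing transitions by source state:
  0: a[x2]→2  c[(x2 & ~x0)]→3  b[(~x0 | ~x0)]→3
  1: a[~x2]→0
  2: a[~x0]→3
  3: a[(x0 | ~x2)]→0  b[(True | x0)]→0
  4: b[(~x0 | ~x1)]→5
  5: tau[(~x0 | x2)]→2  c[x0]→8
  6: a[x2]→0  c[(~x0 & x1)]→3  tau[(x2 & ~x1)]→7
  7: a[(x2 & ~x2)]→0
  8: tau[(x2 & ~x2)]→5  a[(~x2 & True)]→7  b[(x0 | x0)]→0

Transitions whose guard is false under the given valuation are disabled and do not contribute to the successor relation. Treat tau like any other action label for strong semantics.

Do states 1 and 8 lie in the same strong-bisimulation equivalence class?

Answer: NOT BISIMILAR

Trace:
Compute ~ classes (split until stable):
  P[0] = {{0,1,2,3,4,5,6,7,8}}
  P[1] = {{0},{1,2,7},{3},{4,8},{5},{6}}
  P[2] = {{0},{1,2,7},{3},{4},{5},{6},{8}}
stable after 3 split(s): 7 block(s)
[1]={1,2,7}  [8]={8}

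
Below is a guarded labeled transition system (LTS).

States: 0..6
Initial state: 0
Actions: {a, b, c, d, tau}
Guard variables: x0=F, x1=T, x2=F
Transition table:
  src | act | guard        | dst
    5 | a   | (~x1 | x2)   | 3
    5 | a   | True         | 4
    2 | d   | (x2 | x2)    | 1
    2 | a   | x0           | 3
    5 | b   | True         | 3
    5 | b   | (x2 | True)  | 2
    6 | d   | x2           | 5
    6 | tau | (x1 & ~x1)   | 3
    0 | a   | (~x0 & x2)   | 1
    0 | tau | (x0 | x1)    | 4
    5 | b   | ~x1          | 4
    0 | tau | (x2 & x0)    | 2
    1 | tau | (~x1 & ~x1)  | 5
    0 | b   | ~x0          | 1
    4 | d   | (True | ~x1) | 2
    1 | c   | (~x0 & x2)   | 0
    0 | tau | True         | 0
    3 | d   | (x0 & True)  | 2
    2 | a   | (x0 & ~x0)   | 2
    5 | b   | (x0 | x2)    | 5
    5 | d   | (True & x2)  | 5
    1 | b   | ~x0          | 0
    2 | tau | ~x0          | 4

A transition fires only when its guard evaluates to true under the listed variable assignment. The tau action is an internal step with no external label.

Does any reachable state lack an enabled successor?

Answer: DEADLOCK-FREE

Working:
R = {0,1,2,4}
  0: b→1  tau→0  tau→4  [3 exit(s)]
  1: b→0  [1 exit(s)]
  2: tau→4  [1 exit(s)]
  4: d→2  [1 exit(s)]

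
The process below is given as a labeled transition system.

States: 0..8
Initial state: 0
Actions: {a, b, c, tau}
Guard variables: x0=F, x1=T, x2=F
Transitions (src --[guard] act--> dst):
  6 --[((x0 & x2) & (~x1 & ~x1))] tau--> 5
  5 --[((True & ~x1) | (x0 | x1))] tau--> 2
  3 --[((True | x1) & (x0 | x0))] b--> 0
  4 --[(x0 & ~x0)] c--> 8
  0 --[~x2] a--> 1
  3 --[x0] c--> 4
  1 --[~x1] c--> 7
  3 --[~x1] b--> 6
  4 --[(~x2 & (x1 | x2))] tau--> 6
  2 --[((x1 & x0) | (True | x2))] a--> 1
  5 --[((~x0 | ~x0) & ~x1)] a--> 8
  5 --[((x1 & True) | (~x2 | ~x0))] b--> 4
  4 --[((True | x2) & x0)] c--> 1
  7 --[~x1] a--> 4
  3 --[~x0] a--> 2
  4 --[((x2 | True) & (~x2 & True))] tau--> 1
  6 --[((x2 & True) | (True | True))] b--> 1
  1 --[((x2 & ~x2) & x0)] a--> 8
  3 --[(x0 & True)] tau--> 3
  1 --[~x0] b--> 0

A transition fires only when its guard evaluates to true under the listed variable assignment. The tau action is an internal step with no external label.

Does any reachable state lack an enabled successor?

Answer: DEADLOCK-FREE

Analysis:
R = {0,1}
  0: a→1  [deg 1]
  1: b→0  [deg 1]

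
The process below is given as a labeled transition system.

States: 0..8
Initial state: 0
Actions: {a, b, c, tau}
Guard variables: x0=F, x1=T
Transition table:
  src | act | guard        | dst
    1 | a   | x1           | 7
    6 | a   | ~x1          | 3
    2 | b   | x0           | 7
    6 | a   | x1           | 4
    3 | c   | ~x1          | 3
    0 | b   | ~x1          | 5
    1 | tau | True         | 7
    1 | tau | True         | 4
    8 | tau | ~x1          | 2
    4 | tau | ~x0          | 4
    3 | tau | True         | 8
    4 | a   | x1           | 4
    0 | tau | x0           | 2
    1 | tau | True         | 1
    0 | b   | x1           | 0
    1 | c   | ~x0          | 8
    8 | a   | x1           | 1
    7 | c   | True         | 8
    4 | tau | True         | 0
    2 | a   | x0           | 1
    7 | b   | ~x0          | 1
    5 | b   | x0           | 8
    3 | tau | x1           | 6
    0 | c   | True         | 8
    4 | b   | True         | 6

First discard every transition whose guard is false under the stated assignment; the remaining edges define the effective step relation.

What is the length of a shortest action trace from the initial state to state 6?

Breadth-first toward 6:
  L0 = {0}
  L1 = {8}
  L2 = {1}
  L3 = {4,7}
  L4 = {6}
first hit 6 at d=4 via c·a·tau·b

Answer: 4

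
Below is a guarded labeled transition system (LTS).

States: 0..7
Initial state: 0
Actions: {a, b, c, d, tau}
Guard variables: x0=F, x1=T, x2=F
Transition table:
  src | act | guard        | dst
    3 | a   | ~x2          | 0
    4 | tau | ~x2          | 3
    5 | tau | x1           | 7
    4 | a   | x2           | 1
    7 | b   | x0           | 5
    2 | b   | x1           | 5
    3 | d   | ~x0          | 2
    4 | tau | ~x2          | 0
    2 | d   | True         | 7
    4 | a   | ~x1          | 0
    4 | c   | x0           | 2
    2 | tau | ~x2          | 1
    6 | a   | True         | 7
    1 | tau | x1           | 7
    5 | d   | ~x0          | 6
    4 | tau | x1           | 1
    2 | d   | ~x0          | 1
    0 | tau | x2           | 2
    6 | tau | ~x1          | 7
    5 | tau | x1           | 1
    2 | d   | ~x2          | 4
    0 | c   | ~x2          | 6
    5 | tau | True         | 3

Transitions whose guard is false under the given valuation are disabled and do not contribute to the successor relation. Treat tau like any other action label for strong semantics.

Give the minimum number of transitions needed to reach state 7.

Breadth-first toward 7:
  depth 0: {0}
  depth 1: {6}
  depth 2: {7}
depth(7)=2, e.g. c·a

Answer: 2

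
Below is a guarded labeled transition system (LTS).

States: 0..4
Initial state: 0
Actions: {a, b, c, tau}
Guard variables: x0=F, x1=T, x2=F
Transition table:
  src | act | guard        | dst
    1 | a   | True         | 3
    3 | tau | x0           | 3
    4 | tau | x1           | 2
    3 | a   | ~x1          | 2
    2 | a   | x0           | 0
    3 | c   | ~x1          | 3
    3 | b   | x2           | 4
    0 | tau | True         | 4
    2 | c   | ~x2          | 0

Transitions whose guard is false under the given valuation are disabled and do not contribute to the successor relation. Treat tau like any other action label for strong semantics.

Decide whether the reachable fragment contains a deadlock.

Reachable = {0,2,4}
  0: tau→4  [1 exit(s)]
  2: c→0  [1 exit(s)]
  4: tau→2  [1 exit(s)]

Answer: DEADLOCK-FREE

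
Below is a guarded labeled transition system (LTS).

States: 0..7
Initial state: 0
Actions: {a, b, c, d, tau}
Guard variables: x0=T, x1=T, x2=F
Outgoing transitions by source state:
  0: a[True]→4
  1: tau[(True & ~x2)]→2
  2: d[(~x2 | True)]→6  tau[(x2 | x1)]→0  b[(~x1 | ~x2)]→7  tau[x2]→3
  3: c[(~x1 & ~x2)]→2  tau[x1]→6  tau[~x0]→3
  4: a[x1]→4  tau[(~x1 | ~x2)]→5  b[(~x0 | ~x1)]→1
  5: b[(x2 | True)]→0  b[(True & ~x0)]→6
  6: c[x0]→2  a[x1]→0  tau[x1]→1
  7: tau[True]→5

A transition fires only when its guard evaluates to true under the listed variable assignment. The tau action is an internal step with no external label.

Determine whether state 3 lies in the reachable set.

13 transition(s) survive guard evaluation.
L0 = {0}
L1 = {4}  cumulative {0,4}
L2 = {5}  cumulative {0,4,5}
Reach set: {0,4,5}

Answer: UNREACHABLE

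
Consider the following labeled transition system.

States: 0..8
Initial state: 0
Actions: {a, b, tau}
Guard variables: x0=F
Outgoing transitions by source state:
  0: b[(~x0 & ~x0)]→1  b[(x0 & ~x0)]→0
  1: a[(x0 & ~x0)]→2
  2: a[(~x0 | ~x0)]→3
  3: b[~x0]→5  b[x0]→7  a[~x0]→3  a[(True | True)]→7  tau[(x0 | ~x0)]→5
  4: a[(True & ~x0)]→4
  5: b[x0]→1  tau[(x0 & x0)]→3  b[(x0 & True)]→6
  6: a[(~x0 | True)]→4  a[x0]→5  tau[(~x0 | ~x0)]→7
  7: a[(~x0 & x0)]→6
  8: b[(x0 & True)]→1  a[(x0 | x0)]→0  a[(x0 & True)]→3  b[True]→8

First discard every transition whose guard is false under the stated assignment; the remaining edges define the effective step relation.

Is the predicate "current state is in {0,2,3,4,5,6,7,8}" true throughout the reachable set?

Inv-set: {0,2,3,4,5,6,7,8}
Reach set: {0,1}
  0: ✓
  1: outside
counterexample path to 1: b

Answer: INVARIANT VIOLATED at state 1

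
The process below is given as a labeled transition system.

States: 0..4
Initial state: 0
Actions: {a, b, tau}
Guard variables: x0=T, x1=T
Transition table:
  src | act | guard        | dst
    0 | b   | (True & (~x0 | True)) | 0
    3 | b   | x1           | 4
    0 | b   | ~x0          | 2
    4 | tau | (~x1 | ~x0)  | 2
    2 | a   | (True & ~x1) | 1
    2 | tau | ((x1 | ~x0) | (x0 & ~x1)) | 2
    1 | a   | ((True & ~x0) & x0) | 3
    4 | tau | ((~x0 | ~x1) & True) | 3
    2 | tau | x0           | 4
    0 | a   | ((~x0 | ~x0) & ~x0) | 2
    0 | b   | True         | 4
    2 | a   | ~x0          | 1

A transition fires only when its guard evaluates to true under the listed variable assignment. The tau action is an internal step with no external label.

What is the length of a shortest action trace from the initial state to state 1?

Answer: UNREACHABLE

Analysis:
Layered search for 1:
  L0 = {0}
  L1 = {4}
1 never appears.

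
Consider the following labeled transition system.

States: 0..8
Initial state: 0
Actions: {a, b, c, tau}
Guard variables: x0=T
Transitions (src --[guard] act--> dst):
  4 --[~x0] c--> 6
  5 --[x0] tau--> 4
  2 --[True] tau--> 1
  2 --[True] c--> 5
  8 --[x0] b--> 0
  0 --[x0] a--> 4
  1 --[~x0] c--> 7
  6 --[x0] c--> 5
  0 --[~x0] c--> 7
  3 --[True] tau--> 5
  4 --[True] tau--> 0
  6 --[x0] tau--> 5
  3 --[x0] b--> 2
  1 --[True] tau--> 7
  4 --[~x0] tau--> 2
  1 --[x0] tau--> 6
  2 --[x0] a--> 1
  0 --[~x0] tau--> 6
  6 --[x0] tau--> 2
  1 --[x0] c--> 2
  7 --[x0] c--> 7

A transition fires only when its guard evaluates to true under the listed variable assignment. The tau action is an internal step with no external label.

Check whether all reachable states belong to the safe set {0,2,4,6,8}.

Answer: INVARIANT HOLDS

Analysis:
Allowed set {0,2,4,6,8}
Reachable = {0,4}
  0: ok
  4: ok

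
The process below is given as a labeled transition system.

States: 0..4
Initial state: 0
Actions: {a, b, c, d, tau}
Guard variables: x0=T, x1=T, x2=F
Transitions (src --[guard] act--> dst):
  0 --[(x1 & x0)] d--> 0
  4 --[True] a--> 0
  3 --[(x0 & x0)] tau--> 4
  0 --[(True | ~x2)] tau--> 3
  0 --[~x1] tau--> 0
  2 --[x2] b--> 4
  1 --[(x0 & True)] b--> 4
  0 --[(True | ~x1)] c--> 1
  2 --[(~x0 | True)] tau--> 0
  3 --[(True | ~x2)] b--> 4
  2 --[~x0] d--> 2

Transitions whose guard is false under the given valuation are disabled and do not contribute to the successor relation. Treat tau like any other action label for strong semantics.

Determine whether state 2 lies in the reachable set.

After dropping false guards: 8 live edges.
Layer 0: {0}
Layer 1: {1,3}  now seen {0,1,3}
Layer 2: {4}  now seen {0,1,3,4}
Reach set: {0,1,3,4}

Answer: UNREACHABLE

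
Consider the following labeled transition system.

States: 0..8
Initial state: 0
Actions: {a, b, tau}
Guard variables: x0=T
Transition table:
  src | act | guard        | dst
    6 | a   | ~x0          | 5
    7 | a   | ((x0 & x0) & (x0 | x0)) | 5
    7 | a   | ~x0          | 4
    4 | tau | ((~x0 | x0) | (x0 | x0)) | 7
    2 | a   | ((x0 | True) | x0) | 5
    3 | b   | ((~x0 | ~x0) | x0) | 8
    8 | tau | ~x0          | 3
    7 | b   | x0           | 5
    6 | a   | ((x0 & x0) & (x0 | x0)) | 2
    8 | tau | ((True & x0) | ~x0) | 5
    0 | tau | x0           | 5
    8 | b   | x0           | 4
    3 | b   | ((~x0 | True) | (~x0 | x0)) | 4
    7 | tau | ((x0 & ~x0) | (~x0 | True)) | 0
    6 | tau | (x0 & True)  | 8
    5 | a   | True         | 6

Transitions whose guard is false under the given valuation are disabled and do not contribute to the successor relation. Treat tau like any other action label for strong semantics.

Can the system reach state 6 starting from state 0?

After dropping false guards: 13 live edges.
depth 0: {0}
depth 1: {5}  cumulative {0,5}
depth 2: {6}  cumulative {0,5,6}
depth 3: {2,8}  cumulative {0,2,5,6,8}
depth 4: {4}  cumulative {0,2,4,5,6,8}
depth 5: {7}  cumulative {0,2,4,5,6,7,8}
Reachable = {0,2,4,5,6,7,8}
witness 6: tau·a

Answer: REACHABLE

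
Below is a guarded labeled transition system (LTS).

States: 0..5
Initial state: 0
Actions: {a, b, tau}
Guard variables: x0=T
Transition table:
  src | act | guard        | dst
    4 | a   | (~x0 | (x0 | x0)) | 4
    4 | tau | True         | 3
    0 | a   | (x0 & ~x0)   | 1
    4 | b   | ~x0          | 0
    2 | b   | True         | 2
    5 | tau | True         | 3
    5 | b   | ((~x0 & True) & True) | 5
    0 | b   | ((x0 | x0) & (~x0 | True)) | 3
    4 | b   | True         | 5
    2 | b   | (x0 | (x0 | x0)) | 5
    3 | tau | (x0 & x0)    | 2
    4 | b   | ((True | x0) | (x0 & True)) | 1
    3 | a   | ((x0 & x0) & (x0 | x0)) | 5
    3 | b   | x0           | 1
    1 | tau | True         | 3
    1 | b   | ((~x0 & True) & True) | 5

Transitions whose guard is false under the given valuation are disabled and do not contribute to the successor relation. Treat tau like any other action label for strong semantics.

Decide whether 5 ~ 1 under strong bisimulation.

Answer: BISIMILAR

Analysis:
Compute ~ classes (split until stable):
  π0 = {{0,1,2,3,4,5}}
  π1 = {{0,2},{1,5},{3,4}}
  π2 = {{0},{1,5},{2},{3},{4}}
stable after 3 split(s): 5 block(s)
class of 5: {1,5}; class of 1: {1,5}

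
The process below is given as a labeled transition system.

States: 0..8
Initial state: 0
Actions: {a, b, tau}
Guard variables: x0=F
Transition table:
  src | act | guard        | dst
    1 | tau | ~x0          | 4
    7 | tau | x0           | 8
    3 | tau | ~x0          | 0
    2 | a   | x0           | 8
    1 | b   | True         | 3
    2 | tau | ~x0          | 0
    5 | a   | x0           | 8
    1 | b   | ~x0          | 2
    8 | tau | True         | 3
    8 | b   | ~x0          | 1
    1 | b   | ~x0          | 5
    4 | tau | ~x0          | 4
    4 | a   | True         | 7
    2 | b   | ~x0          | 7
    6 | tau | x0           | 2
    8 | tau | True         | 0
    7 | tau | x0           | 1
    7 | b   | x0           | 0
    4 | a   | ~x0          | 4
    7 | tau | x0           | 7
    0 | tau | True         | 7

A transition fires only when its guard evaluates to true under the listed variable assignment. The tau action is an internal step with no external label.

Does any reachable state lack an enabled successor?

Answer: DEADLOCK at state 7

Trace:
Reach set: {0,7}
  0: tau→7  [deg 1]
  7: ∅  [deadlock]
Path to 7: tau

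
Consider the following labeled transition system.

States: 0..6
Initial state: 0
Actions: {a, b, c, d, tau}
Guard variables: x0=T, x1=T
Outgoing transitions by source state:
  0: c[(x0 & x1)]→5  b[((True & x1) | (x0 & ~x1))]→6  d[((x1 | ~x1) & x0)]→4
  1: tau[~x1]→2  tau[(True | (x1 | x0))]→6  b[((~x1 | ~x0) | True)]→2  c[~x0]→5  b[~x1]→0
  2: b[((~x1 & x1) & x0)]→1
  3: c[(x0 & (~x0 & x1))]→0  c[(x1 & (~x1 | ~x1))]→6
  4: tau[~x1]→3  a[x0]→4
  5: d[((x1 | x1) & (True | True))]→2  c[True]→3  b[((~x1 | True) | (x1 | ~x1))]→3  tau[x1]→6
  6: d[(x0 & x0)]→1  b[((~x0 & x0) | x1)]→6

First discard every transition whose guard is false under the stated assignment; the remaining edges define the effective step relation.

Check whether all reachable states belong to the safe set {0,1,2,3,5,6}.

Safe = {0,1,2,3,5,6}
R = {0,1,2,3,4,5,6}
  0: ok
  1: ok
  2: ok
  3: ok
  4: ✗ unsafe
  5: ok
  6: ok
witness against invariant: d → 4

Answer: INVARIANT VIOLATED at state 4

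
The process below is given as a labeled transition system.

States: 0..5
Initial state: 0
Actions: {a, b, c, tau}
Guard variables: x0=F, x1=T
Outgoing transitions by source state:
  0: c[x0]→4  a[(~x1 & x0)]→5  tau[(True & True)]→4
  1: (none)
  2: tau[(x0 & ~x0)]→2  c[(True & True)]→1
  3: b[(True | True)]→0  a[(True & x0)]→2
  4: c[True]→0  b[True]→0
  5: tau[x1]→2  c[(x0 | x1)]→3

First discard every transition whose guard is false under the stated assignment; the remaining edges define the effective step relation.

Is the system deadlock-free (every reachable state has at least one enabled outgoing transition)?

Reachable = {0,4}
  0: tau→4  [1 exit(s)]
  4: b→0  c→0  [2 exit(s)]

Answer: DEADLOCK-FREE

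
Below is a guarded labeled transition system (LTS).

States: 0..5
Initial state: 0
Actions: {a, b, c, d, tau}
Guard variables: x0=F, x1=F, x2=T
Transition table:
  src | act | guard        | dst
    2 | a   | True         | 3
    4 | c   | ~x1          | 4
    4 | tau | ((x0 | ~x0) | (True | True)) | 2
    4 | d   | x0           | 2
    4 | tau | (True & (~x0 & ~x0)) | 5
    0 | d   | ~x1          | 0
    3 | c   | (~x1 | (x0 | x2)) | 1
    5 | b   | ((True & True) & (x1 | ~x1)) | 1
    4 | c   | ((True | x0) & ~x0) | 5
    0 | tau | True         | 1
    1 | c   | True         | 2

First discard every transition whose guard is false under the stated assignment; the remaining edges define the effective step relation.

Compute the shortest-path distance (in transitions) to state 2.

Answer: 2

Trace:
BFS to 2:
  L0 = {0}
  L1 = {1}
  L2 = {2}
2 enters at depth 2; path tau·c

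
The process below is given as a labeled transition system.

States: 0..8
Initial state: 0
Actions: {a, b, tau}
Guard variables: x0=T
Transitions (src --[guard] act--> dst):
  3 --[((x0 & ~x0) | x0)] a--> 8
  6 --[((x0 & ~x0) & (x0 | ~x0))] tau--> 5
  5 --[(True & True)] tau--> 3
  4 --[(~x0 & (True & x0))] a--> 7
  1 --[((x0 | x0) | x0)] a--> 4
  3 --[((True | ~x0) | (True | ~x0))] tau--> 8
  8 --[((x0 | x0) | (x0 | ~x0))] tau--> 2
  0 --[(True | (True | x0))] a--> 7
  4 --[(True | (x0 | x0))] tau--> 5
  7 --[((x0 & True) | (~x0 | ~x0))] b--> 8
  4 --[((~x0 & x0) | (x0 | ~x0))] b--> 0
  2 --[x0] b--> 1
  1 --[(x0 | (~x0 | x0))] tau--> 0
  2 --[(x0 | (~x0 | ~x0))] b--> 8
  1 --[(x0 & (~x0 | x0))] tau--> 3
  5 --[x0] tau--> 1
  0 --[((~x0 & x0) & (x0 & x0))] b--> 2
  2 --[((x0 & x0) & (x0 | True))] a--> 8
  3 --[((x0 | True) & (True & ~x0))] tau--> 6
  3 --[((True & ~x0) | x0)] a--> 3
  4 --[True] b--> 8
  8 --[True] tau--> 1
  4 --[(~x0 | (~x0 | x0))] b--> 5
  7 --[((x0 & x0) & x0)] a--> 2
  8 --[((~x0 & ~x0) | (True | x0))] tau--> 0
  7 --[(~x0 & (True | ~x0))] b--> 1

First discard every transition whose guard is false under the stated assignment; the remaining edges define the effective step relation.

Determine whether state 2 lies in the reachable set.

21 transition(s) survive guard evaluation.
depth 0: {0}
depth 1: {7}  cumulative {0,7}
depth 2: {2,8}  cumulative {0,2,7,8}
depth 3: {1}  cumulative {0,1,2,7,8}
depth 4: {3,4}  cumulative {0,1,2,3,4,7,8}
depth 5: {5}  cumulative {0,1,2,3,4,5,7,8}
R = {0,1,2,3,4,5,7,8}
witness 2: a·a

Answer: REACHABLE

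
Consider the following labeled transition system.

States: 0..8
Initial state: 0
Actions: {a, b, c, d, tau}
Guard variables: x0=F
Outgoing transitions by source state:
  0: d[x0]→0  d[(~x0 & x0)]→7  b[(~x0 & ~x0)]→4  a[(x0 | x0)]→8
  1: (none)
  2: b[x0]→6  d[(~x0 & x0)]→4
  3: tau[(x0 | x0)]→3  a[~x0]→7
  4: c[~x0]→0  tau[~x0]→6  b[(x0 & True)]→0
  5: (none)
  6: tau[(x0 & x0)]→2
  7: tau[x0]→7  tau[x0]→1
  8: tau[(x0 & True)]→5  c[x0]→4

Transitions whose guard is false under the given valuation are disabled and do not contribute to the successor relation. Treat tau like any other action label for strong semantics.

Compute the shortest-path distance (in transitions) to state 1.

Answer: UNREACHABLE

Analysis:
BFS to 1:
  depth 0: {0}
  depth 1: {4}
  depth 2: {6}
1 never appears.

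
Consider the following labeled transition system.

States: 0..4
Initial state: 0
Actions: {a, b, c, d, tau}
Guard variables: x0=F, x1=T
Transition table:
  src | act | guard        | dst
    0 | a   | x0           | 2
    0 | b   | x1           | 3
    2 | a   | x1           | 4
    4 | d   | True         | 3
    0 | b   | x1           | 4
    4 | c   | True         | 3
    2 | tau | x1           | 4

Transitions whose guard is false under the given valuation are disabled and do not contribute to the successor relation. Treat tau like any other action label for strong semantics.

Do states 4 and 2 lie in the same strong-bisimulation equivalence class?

Refine partition for ~:
  round 0: {{0,1,2,3,4}}
  round 1: {{0},{1,3},{2},{4}}
Fixed point at round 2; 4 class(es).
class of 4: {4}; class of 2: {2}

Answer: NOT BISIMILAR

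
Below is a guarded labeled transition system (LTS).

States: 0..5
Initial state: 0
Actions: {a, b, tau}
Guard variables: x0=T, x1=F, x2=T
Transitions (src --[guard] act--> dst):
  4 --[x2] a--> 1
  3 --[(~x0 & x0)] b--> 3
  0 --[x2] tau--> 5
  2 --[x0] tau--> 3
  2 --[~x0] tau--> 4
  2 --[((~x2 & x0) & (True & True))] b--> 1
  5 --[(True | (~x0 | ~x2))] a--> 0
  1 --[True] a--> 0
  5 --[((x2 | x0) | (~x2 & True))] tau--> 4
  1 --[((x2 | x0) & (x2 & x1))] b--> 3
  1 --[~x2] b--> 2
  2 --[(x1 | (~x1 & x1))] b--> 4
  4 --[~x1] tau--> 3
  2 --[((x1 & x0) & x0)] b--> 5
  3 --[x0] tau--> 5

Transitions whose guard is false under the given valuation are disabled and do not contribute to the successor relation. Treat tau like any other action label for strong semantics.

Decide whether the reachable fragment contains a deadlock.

Answer: DEADLOCK-FREE

Trace:
Reach set: {0,1,3,4,5}
  0: tau→5  [1 out]
  1: a→0  [1 out]
  3: tau→5  [1 out]
  4: a→1  tau→3  [2 out]
  5: a→0  tau→4  [2 out]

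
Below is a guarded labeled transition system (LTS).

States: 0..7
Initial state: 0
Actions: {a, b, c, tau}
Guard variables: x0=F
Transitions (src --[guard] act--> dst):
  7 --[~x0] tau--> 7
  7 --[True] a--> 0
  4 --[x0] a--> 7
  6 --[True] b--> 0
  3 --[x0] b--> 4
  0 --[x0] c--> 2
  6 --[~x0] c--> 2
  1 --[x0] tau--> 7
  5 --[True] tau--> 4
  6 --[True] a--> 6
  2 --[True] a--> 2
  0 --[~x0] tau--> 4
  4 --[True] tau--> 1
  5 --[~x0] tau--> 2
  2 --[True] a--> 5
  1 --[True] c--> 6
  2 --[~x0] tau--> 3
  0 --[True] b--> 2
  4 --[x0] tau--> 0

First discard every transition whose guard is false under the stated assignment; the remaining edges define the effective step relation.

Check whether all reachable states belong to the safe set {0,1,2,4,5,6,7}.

Safe = {0,1,2,4,5,6,7}
Reach set: {0,1,2,3,4,5,6}
  0: ✓
  1: ✓
  2: ✓
  3: outside
  4: ✓
  5: ✓
  6: ✓
reach 3 via b·tau — violates

Answer: INVARIANT VIOLATED at state 3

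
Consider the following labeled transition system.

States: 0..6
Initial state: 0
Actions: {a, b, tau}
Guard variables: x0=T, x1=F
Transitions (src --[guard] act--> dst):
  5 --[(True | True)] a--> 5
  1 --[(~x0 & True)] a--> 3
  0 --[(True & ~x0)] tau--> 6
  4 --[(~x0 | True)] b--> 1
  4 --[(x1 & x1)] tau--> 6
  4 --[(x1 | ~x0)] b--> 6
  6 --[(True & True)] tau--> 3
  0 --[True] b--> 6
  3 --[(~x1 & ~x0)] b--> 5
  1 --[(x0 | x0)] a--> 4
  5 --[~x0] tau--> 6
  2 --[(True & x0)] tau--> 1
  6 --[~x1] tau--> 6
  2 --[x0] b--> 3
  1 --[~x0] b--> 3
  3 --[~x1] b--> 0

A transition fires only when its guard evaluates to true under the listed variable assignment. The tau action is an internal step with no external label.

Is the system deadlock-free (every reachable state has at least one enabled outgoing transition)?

R = {0,3,6}
  0: b→6  [deg 1]
  3: b→0  [deg 1]
  6: tau→3  tau→6  [deg 2]

Answer: DEADLOCK-FREE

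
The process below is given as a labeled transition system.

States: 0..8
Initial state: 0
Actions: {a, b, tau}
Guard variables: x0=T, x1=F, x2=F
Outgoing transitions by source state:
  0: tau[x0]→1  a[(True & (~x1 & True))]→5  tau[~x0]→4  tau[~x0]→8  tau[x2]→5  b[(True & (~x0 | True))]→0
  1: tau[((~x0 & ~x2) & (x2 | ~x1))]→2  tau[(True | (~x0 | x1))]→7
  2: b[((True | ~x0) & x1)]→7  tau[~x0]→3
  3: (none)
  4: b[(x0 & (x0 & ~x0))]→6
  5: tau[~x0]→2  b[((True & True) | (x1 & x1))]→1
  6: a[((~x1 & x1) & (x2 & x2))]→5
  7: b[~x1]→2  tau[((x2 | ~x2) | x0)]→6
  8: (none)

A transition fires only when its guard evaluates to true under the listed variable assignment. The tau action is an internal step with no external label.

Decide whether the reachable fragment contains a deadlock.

Answer: DEADLOCK at state 2

Working:
R = {0,1,2,5,6,7}
  0: a→5  b→0  tau→1  [3 exit(s)]
  1: tau→7  [1 exit(s)]
  2: ∅  [STUCK]
  5: b→1  [1 exit(s)]
  6: ∅  [STUCK]
  7: b→2  tau→6  [2 exit(s)]
Path to 2: tau·tau·b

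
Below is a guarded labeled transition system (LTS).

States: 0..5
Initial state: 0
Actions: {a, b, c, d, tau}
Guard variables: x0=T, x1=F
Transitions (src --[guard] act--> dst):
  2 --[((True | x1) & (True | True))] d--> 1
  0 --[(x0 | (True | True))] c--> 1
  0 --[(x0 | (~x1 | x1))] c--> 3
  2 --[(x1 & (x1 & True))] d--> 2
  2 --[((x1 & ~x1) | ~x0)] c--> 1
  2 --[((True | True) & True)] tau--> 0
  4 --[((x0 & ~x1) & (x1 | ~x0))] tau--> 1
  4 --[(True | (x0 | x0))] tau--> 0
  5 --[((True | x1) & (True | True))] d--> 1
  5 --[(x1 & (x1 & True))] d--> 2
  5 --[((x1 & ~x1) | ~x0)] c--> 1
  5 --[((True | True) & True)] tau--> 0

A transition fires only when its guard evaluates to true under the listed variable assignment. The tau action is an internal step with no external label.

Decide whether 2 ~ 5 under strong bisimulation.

Answer: BISIMILAR

Analysis:
Bisimulation quotient by refinement:
  π0 = {{0,1,2,3,4,5}}
  π1 = {{0},{1,3},{2,5},{4}}
stable after 2 split(s): 4 block(s)
2∈{2,5}, 5∈{2,5}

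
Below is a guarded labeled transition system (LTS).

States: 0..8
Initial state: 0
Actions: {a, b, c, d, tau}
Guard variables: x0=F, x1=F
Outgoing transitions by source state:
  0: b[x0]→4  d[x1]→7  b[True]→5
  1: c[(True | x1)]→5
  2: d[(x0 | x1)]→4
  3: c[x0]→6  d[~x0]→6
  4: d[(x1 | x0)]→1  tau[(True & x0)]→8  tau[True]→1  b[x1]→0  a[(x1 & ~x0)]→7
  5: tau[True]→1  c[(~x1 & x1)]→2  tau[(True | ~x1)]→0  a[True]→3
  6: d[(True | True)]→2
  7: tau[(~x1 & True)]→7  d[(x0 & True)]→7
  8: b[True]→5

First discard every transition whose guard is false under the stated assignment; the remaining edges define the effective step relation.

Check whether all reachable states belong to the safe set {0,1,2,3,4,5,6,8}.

Inv-set: {0,1,2,3,4,5,6,8}
Reach set: {0,1,2,3,5,6}
  0: safe
  1: safe
  2: safe
  3: safe
  5: safe
  6: safe

Answer: INVARIANT HOLDS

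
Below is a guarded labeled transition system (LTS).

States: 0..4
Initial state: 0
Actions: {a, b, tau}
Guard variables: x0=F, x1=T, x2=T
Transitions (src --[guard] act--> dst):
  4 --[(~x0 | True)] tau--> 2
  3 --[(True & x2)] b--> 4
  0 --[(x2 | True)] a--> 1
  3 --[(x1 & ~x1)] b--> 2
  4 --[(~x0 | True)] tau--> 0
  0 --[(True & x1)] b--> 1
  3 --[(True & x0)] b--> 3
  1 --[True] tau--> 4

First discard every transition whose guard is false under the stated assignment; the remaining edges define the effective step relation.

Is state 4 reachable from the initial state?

6 transition(s) survive guard evaluation.
depth 0: {0}
depth 1: {1}  now seen {0,1}
depth 2: {4}  now seen {0,1,4}
depth 3: {2}  now seen {0,1,2,4}
Reach set: {0,1,2,4}
witness 4: a·tau

Answer: REACHABLE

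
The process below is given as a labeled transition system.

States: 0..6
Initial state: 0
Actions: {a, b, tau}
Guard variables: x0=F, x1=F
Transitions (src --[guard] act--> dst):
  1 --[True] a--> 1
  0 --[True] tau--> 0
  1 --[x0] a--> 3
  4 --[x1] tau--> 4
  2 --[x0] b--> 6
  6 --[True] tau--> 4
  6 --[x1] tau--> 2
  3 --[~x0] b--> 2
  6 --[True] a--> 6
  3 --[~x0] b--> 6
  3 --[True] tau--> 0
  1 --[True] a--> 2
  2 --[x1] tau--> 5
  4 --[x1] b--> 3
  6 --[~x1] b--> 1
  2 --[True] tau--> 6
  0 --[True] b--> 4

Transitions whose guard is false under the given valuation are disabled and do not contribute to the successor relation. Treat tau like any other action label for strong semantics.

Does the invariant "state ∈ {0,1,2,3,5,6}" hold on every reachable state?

Safe = {0,1,2,3,5,6}
Reach set: {0,4}
  0: ✓
  4: outside
counterexample path to 4: b

Answer: INVARIANT VIOLATED at state 4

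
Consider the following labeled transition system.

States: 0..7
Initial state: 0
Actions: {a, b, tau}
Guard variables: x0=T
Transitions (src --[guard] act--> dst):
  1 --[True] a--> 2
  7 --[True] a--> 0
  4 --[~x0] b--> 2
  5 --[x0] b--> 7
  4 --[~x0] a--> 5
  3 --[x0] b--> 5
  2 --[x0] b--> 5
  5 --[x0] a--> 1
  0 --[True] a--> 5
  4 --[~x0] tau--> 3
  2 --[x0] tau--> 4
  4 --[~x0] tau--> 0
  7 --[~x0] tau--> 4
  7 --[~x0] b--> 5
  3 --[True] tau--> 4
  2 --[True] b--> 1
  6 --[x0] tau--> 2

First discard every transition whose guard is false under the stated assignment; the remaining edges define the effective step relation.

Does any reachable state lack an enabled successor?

Reach set: {0,1,2,4,5,7}
  0: a→5  [deg 1]
  1: a→2  [deg 1]
  2: b→1  b→5  tau→4  [deg 3]
  4: ∅  [no exit]
  5: a→1  b→7  [deg 2]
  7: a→0  [deg 1]
Path to 4: a·a·a·tau

Answer: DEADLOCK at state 4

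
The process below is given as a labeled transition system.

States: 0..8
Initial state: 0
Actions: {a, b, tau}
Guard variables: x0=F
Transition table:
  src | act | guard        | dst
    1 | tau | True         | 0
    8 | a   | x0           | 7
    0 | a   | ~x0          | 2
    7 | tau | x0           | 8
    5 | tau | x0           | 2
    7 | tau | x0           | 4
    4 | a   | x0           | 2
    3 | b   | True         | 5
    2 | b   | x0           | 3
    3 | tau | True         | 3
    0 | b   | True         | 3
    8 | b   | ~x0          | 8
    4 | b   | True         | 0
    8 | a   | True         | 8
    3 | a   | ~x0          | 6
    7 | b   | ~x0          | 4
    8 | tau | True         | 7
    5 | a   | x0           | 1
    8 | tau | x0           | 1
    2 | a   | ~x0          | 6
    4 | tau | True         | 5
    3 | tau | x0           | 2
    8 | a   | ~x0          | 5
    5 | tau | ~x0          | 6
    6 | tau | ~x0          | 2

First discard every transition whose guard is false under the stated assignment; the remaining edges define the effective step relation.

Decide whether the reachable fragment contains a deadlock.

Answer: DEADLOCK-FREE

Trace:
Reachable = {0,2,3,5,6}
  0: a→2  b→3  [2 out]
  2: a→6  [1 out]
  3: a→6  b→5  tau→3  [3 out]
  5: tau→6  [1 out]
  6: tau→2  [1 out]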